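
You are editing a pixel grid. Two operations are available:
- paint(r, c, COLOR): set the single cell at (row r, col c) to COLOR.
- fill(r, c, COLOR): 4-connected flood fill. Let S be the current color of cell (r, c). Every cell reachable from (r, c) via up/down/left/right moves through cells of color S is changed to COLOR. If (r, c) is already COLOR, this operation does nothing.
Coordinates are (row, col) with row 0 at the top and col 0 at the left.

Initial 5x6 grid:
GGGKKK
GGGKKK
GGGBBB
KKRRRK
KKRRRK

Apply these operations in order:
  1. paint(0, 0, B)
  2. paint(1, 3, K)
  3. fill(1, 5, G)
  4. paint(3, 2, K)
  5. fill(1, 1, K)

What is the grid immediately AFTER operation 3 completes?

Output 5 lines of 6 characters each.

After op 1 paint(0,0,B):
BGGKKK
GGGKKK
GGGBBB
KKRRRK
KKRRRK
After op 2 paint(1,3,K):
BGGKKK
GGGKKK
GGGBBB
KKRRRK
KKRRRK
After op 3 fill(1,5,G) [6 cells changed]:
BGGGGG
GGGGGG
GGGBBB
KKRRRK
KKRRRK

Answer: BGGGGG
GGGGGG
GGGBBB
KKRRRK
KKRRRK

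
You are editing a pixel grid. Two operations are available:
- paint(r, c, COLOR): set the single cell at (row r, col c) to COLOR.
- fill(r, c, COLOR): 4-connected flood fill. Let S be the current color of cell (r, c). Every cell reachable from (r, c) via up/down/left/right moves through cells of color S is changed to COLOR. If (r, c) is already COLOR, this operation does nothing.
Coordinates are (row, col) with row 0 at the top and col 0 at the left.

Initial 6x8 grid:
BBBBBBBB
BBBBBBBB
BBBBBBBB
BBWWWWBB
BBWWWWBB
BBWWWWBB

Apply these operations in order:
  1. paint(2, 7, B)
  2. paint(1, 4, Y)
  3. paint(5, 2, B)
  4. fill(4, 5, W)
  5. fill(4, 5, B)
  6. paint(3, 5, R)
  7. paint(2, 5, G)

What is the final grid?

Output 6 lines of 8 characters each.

After op 1 paint(2,7,B):
BBBBBBBB
BBBBBBBB
BBBBBBBB
BBWWWWBB
BBWWWWBB
BBWWWWBB
After op 2 paint(1,4,Y):
BBBBBBBB
BBBBYBBB
BBBBBBBB
BBWWWWBB
BBWWWWBB
BBWWWWBB
After op 3 paint(5,2,B):
BBBBBBBB
BBBBYBBB
BBBBBBBB
BBWWWWBB
BBWWWWBB
BBBWWWBB
After op 4 fill(4,5,W) [0 cells changed]:
BBBBBBBB
BBBBYBBB
BBBBBBBB
BBWWWWBB
BBWWWWBB
BBBWWWBB
After op 5 fill(4,5,B) [11 cells changed]:
BBBBBBBB
BBBBYBBB
BBBBBBBB
BBBBBBBB
BBBBBBBB
BBBBBBBB
After op 6 paint(3,5,R):
BBBBBBBB
BBBBYBBB
BBBBBBBB
BBBBBRBB
BBBBBBBB
BBBBBBBB
After op 7 paint(2,5,G):
BBBBBBBB
BBBBYBBB
BBBBBGBB
BBBBBRBB
BBBBBBBB
BBBBBBBB

Answer: BBBBBBBB
BBBBYBBB
BBBBBGBB
BBBBBRBB
BBBBBBBB
BBBBBBBB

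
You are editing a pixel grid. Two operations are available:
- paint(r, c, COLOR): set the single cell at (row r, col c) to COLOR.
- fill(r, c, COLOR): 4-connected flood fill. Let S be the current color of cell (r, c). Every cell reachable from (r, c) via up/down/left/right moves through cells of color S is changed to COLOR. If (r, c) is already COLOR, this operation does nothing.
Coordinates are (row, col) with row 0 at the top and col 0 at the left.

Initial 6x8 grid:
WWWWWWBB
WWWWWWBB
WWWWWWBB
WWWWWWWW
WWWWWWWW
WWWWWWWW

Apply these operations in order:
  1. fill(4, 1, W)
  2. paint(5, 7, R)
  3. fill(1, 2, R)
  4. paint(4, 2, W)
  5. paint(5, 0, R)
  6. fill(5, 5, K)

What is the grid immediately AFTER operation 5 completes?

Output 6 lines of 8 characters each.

Answer: RRRRRRBB
RRRRRRBB
RRRRRRBB
RRRRRRRR
RRWRRRRR
RRRRRRRR

Derivation:
After op 1 fill(4,1,W) [0 cells changed]:
WWWWWWBB
WWWWWWBB
WWWWWWBB
WWWWWWWW
WWWWWWWW
WWWWWWWW
After op 2 paint(5,7,R):
WWWWWWBB
WWWWWWBB
WWWWWWBB
WWWWWWWW
WWWWWWWW
WWWWWWWR
After op 3 fill(1,2,R) [41 cells changed]:
RRRRRRBB
RRRRRRBB
RRRRRRBB
RRRRRRRR
RRRRRRRR
RRRRRRRR
After op 4 paint(4,2,W):
RRRRRRBB
RRRRRRBB
RRRRRRBB
RRRRRRRR
RRWRRRRR
RRRRRRRR
After op 5 paint(5,0,R):
RRRRRRBB
RRRRRRBB
RRRRRRBB
RRRRRRRR
RRWRRRRR
RRRRRRRR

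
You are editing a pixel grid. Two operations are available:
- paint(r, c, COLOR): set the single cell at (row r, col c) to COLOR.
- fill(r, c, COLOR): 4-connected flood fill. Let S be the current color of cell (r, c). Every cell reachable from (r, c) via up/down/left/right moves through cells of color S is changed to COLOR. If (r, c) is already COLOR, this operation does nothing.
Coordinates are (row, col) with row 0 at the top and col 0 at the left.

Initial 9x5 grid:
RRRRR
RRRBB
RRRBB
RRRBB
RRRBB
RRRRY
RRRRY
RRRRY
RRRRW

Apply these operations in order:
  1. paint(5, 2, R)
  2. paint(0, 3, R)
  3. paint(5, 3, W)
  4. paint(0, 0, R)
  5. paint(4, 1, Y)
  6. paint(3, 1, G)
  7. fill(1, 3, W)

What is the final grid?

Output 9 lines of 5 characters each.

After op 1 paint(5,2,R):
RRRRR
RRRBB
RRRBB
RRRBB
RRRBB
RRRRY
RRRRY
RRRRY
RRRRW
After op 2 paint(0,3,R):
RRRRR
RRRBB
RRRBB
RRRBB
RRRBB
RRRRY
RRRRY
RRRRY
RRRRW
After op 3 paint(5,3,W):
RRRRR
RRRBB
RRRBB
RRRBB
RRRBB
RRRWY
RRRRY
RRRRY
RRRRW
After op 4 paint(0,0,R):
RRRRR
RRRBB
RRRBB
RRRBB
RRRBB
RRRWY
RRRRY
RRRRY
RRRRW
After op 5 paint(4,1,Y):
RRRRR
RRRBB
RRRBB
RRRBB
RYRBB
RRRWY
RRRRY
RRRRY
RRRRW
After op 6 paint(3,1,G):
RRRRR
RRRBB
RRRBB
RGRBB
RYRBB
RRRWY
RRRRY
RRRRY
RRRRW
After op 7 fill(1,3,W) [8 cells changed]:
RRRRR
RRRWW
RRRWW
RGRWW
RYRWW
RRRWY
RRRRY
RRRRY
RRRRW

Answer: RRRRR
RRRWW
RRRWW
RGRWW
RYRWW
RRRWY
RRRRY
RRRRY
RRRRW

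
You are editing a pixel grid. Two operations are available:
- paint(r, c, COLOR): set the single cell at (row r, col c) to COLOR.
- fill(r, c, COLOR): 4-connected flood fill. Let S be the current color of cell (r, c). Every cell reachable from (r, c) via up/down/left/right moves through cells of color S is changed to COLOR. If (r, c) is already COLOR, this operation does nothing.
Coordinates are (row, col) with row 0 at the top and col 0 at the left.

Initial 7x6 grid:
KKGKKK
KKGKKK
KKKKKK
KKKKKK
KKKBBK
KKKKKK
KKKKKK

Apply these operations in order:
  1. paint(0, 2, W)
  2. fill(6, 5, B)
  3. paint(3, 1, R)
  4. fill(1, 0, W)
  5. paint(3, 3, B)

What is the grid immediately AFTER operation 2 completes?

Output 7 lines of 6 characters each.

Answer: BBWBBB
BBGBBB
BBBBBB
BBBBBB
BBBBBB
BBBBBB
BBBBBB

Derivation:
After op 1 paint(0,2,W):
KKWKKK
KKGKKK
KKKKKK
KKKKKK
KKKBBK
KKKKKK
KKKKKK
After op 2 fill(6,5,B) [38 cells changed]:
BBWBBB
BBGBBB
BBBBBB
BBBBBB
BBBBBB
BBBBBB
BBBBBB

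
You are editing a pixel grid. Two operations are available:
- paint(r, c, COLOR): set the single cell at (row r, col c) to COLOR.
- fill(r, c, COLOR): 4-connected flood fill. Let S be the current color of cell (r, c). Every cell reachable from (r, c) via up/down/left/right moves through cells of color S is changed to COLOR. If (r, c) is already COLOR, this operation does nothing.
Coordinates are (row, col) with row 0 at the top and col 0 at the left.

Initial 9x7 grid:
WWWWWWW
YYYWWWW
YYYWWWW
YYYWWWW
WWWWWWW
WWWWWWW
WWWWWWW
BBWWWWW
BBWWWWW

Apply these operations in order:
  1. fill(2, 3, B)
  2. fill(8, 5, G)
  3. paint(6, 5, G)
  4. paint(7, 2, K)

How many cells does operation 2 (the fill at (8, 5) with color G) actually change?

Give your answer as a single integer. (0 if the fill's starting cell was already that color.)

Answer: 54

Derivation:
After op 1 fill(2,3,B) [50 cells changed]:
BBBBBBB
YYYBBBB
YYYBBBB
YYYBBBB
BBBBBBB
BBBBBBB
BBBBBBB
BBBBBBB
BBBBBBB
After op 2 fill(8,5,G) [54 cells changed]:
GGGGGGG
YYYGGGG
YYYGGGG
YYYGGGG
GGGGGGG
GGGGGGG
GGGGGGG
GGGGGGG
GGGGGGG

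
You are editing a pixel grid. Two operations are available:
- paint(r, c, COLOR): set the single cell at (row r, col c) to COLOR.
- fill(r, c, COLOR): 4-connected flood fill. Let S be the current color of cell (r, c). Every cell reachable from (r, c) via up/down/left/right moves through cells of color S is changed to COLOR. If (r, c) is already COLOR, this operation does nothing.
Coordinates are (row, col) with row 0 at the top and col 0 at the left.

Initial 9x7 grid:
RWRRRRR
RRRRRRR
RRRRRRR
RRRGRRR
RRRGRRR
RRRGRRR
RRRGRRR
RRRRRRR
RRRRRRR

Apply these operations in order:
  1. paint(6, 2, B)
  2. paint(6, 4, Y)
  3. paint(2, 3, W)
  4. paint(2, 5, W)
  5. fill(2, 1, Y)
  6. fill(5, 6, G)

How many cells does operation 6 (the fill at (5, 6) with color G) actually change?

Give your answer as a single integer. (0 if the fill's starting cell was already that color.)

Answer: 55

Derivation:
After op 1 paint(6,2,B):
RWRRRRR
RRRRRRR
RRRRRRR
RRRGRRR
RRRGRRR
RRRGRRR
RRBGRRR
RRRRRRR
RRRRRRR
After op 2 paint(6,4,Y):
RWRRRRR
RRRRRRR
RRRRRRR
RRRGRRR
RRRGRRR
RRRGRRR
RRBGYRR
RRRRRRR
RRRRRRR
After op 3 paint(2,3,W):
RWRRRRR
RRRRRRR
RRRWRRR
RRRGRRR
RRRGRRR
RRRGRRR
RRBGYRR
RRRRRRR
RRRRRRR
After op 4 paint(2,5,W):
RWRRRRR
RRRRRRR
RRRWRWR
RRRGRRR
RRRGRRR
RRRGRRR
RRBGYRR
RRRRRRR
RRRRRRR
After op 5 fill(2,1,Y) [54 cells changed]:
YWYYYYY
YYYYYYY
YYYWYWY
YYYGYYY
YYYGYYY
YYYGYYY
YYBGYYY
YYYYYYY
YYYYYYY
After op 6 fill(5,6,G) [55 cells changed]:
GWGGGGG
GGGGGGG
GGGWGWG
GGGGGGG
GGGGGGG
GGGGGGG
GGBGGGG
GGGGGGG
GGGGGGG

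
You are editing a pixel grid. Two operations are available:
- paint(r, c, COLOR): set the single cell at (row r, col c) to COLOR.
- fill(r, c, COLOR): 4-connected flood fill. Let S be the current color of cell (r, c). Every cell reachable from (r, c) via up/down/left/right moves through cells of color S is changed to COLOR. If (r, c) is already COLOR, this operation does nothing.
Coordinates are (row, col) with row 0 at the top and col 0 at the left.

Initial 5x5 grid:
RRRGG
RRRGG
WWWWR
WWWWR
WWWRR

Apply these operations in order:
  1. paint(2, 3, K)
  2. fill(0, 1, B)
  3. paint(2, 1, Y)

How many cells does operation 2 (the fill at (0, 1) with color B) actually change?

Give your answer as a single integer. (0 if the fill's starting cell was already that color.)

After op 1 paint(2,3,K):
RRRGG
RRRGG
WWWKR
WWWWR
WWWRR
After op 2 fill(0,1,B) [6 cells changed]:
BBBGG
BBBGG
WWWKR
WWWWR
WWWRR

Answer: 6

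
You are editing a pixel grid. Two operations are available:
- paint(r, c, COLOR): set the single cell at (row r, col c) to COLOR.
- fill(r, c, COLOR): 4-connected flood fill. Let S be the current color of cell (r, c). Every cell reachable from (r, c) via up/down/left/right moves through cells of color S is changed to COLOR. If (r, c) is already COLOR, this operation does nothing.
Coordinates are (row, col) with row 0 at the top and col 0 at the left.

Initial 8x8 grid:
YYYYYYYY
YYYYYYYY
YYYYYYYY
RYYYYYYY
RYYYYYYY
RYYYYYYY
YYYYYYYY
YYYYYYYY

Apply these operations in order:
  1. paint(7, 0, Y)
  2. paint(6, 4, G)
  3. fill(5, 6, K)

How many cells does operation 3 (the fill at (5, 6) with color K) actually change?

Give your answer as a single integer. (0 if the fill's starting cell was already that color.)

Answer: 60

Derivation:
After op 1 paint(7,0,Y):
YYYYYYYY
YYYYYYYY
YYYYYYYY
RYYYYYYY
RYYYYYYY
RYYYYYYY
YYYYYYYY
YYYYYYYY
After op 2 paint(6,4,G):
YYYYYYYY
YYYYYYYY
YYYYYYYY
RYYYYYYY
RYYYYYYY
RYYYYYYY
YYYYGYYY
YYYYYYYY
After op 3 fill(5,6,K) [60 cells changed]:
KKKKKKKK
KKKKKKKK
KKKKKKKK
RKKKKKKK
RKKKKKKK
RKKKKKKK
KKKKGKKK
KKKKKKKK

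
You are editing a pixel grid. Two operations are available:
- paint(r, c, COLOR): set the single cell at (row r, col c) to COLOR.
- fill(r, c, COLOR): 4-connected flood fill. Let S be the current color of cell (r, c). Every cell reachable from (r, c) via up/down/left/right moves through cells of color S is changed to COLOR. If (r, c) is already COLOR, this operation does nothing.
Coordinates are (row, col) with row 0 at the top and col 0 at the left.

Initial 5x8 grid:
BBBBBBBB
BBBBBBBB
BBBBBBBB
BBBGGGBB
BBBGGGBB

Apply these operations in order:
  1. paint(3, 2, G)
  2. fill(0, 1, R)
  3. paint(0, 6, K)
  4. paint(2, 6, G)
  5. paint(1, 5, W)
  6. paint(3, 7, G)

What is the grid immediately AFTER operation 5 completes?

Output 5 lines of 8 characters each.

After op 1 paint(3,2,G):
BBBBBBBB
BBBBBBBB
BBBBBBBB
BBGGGGBB
BBBGGGBB
After op 2 fill(0,1,R) [33 cells changed]:
RRRRRRRR
RRRRRRRR
RRRRRRRR
RRGGGGRR
RRRGGGRR
After op 3 paint(0,6,K):
RRRRRRKR
RRRRRRRR
RRRRRRRR
RRGGGGRR
RRRGGGRR
After op 4 paint(2,6,G):
RRRRRRKR
RRRRRRRR
RRRRRRGR
RRGGGGRR
RRRGGGRR
After op 5 paint(1,5,W):
RRRRRRKR
RRRRRWRR
RRRRRRGR
RRGGGGRR
RRRGGGRR

Answer: RRRRRRKR
RRRRRWRR
RRRRRRGR
RRGGGGRR
RRRGGGRR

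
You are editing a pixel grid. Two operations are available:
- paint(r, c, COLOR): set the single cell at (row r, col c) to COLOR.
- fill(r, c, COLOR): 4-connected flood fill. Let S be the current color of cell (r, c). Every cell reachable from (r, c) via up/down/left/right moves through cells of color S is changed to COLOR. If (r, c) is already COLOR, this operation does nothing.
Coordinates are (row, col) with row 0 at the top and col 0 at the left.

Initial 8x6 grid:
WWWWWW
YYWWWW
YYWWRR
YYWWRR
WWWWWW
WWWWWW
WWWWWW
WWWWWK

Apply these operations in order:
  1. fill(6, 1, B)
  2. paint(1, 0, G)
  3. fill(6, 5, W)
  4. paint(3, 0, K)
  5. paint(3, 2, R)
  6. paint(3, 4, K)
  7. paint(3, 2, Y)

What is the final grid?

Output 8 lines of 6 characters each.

Answer: WWWWWW
GYWWWW
YYWWRR
KYYWKR
WWWWWW
WWWWWW
WWWWWW
WWWWWK

Derivation:
After op 1 fill(6,1,B) [37 cells changed]:
BBBBBB
YYBBBB
YYBBRR
YYBBRR
BBBBBB
BBBBBB
BBBBBB
BBBBBK
After op 2 paint(1,0,G):
BBBBBB
GYBBBB
YYBBRR
YYBBRR
BBBBBB
BBBBBB
BBBBBB
BBBBBK
After op 3 fill(6,5,W) [37 cells changed]:
WWWWWW
GYWWWW
YYWWRR
YYWWRR
WWWWWW
WWWWWW
WWWWWW
WWWWWK
After op 4 paint(3,0,K):
WWWWWW
GYWWWW
YYWWRR
KYWWRR
WWWWWW
WWWWWW
WWWWWW
WWWWWK
After op 5 paint(3,2,R):
WWWWWW
GYWWWW
YYWWRR
KYRWRR
WWWWWW
WWWWWW
WWWWWW
WWWWWK
After op 6 paint(3,4,K):
WWWWWW
GYWWWW
YYWWRR
KYRWKR
WWWWWW
WWWWWW
WWWWWW
WWWWWK
After op 7 paint(3,2,Y):
WWWWWW
GYWWWW
YYWWRR
KYYWKR
WWWWWW
WWWWWW
WWWWWW
WWWWWK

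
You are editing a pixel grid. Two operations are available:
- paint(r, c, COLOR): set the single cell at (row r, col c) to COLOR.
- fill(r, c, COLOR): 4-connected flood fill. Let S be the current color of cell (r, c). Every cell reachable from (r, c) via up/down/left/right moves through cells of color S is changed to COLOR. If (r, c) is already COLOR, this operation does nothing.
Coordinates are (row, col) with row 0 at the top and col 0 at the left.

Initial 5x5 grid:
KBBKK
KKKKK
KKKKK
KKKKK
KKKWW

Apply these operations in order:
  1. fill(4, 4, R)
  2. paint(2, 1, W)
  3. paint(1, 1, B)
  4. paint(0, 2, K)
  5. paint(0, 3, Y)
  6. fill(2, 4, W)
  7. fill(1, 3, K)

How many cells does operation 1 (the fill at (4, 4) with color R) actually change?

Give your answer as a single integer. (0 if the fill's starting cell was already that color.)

After op 1 fill(4,4,R) [2 cells changed]:
KBBKK
KKKKK
KKKKK
KKKKK
KKKRR

Answer: 2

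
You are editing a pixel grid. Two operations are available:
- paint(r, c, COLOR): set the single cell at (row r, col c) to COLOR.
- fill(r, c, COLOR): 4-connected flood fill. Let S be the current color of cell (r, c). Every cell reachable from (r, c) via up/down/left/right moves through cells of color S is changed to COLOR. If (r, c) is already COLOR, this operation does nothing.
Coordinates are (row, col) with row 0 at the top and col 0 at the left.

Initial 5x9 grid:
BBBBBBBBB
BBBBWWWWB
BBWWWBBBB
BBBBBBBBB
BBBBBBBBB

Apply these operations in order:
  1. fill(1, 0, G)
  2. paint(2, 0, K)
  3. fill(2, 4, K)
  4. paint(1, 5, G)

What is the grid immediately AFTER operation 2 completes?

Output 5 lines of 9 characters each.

Answer: GGGGGGGGG
GGGGWWWWG
KGWWWGGGG
GGGGGGGGG
GGGGGGGGG

Derivation:
After op 1 fill(1,0,G) [38 cells changed]:
GGGGGGGGG
GGGGWWWWG
GGWWWGGGG
GGGGGGGGG
GGGGGGGGG
After op 2 paint(2,0,K):
GGGGGGGGG
GGGGWWWWG
KGWWWGGGG
GGGGGGGGG
GGGGGGGGG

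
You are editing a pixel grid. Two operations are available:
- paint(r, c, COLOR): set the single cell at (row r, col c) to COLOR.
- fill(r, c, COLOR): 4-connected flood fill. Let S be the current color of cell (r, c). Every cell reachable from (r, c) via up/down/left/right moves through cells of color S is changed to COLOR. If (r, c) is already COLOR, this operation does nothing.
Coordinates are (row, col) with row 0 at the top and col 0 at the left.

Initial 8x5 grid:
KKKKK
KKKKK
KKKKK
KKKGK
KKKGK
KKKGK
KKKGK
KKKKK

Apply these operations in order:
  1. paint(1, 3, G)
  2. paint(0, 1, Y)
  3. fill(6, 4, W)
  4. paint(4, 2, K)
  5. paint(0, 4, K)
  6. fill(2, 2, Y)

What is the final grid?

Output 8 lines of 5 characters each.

After op 1 paint(1,3,G):
KKKKK
KKKGK
KKKKK
KKKGK
KKKGK
KKKGK
KKKGK
KKKKK
After op 2 paint(0,1,Y):
KYKKK
KKKGK
KKKKK
KKKGK
KKKGK
KKKGK
KKKGK
KKKKK
After op 3 fill(6,4,W) [34 cells changed]:
WYWWW
WWWGW
WWWWW
WWWGW
WWWGW
WWWGW
WWWGW
WWWWW
After op 4 paint(4,2,K):
WYWWW
WWWGW
WWWWW
WWWGW
WWKGW
WWWGW
WWWGW
WWWWW
After op 5 paint(0,4,K):
WYWWK
WWWGW
WWWWW
WWWGW
WWKGW
WWWGW
WWWGW
WWWWW
After op 6 fill(2,2,Y) [32 cells changed]:
YYYYK
YYYGY
YYYYY
YYYGY
YYKGY
YYYGY
YYYGY
YYYYY

Answer: YYYYK
YYYGY
YYYYY
YYYGY
YYKGY
YYYGY
YYYGY
YYYYY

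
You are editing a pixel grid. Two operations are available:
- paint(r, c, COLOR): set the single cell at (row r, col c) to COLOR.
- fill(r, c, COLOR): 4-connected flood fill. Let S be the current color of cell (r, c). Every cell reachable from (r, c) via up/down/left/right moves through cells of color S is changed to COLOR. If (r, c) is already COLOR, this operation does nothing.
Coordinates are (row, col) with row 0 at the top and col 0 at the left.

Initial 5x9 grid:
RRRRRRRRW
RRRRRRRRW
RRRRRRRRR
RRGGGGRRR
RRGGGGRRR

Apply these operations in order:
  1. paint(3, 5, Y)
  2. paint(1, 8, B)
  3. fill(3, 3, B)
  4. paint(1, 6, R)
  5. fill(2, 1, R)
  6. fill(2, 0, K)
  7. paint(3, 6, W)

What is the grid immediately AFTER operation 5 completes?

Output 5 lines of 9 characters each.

After op 1 paint(3,5,Y):
RRRRRRRRW
RRRRRRRRW
RRRRRRRRR
RRGGGYRRR
RRGGGGRRR
After op 2 paint(1,8,B):
RRRRRRRRW
RRRRRRRRB
RRRRRRRRR
RRGGGYRRR
RRGGGGRRR
After op 3 fill(3,3,B) [7 cells changed]:
RRRRRRRRW
RRRRRRRRB
RRRRRRRRR
RRBBBYRRR
RRBBBBRRR
After op 4 paint(1,6,R):
RRRRRRRRW
RRRRRRRRB
RRRRRRRRR
RRBBBYRRR
RRBBBBRRR
After op 5 fill(2,1,R) [0 cells changed]:
RRRRRRRRW
RRRRRRRRB
RRRRRRRRR
RRBBBYRRR
RRBBBBRRR

Answer: RRRRRRRRW
RRRRRRRRB
RRRRRRRRR
RRBBBYRRR
RRBBBBRRR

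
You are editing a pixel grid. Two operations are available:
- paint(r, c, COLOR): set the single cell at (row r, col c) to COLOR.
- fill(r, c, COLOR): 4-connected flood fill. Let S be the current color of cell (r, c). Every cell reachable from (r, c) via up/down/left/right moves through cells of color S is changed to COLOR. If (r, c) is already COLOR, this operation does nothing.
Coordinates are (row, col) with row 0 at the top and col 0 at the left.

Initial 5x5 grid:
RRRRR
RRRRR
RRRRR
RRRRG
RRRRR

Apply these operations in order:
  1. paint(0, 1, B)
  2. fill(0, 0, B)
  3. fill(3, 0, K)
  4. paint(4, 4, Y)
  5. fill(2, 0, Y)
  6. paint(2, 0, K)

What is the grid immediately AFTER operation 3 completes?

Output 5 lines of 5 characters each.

Answer: KKKKK
KKKKK
KKKKK
KKKKG
KKKKK

Derivation:
After op 1 paint(0,1,B):
RBRRR
RRRRR
RRRRR
RRRRG
RRRRR
After op 2 fill(0,0,B) [23 cells changed]:
BBBBB
BBBBB
BBBBB
BBBBG
BBBBB
After op 3 fill(3,0,K) [24 cells changed]:
KKKKK
KKKKK
KKKKK
KKKKG
KKKKK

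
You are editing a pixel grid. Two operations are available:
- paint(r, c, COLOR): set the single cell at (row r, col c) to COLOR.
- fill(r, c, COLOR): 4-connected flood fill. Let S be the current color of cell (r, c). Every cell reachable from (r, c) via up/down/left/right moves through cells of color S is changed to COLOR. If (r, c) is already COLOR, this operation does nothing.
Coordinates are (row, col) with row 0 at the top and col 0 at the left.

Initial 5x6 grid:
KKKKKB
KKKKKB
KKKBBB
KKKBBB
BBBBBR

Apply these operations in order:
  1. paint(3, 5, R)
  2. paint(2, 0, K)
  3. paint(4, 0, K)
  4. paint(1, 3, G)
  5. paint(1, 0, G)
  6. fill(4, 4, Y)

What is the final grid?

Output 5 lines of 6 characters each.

Answer: KKKKKY
GKKGKY
KKKYYY
KKKYYR
KYYYYR

Derivation:
After op 1 paint(3,5,R):
KKKKKB
KKKKKB
KKKBBB
KKKBBR
BBBBBR
After op 2 paint(2,0,K):
KKKKKB
KKKKKB
KKKBBB
KKKBBR
BBBBBR
After op 3 paint(4,0,K):
KKKKKB
KKKKKB
KKKBBB
KKKBBR
KBBBBR
After op 4 paint(1,3,G):
KKKKKB
KKKGKB
KKKBBB
KKKBBR
KBBBBR
After op 5 paint(1,0,G):
KKKKKB
GKKGKB
KKKBBB
KKKBBR
KBBBBR
After op 6 fill(4,4,Y) [11 cells changed]:
KKKKKY
GKKGKY
KKKYYY
KKKYYR
KYYYYR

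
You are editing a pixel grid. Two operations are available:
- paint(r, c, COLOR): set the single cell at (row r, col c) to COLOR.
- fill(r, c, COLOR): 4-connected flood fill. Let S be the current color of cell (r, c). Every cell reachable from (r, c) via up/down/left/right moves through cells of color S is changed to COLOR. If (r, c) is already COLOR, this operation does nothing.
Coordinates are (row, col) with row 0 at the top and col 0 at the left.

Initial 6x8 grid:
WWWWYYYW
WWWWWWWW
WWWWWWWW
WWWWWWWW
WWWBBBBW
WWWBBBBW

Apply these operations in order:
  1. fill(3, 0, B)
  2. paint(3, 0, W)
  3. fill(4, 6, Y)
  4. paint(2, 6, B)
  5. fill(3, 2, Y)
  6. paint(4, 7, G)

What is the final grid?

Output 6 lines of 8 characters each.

After op 1 fill(3,0,B) [37 cells changed]:
BBBBYYYB
BBBBBBBB
BBBBBBBB
BBBBBBBB
BBBBBBBB
BBBBBBBB
After op 2 paint(3,0,W):
BBBBYYYB
BBBBBBBB
BBBBBBBB
WBBBBBBB
BBBBBBBB
BBBBBBBB
After op 3 fill(4,6,Y) [44 cells changed]:
YYYYYYYY
YYYYYYYY
YYYYYYYY
WYYYYYYY
YYYYYYYY
YYYYYYYY
After op 4 paint(2,6,B):
YYYYYYYY
YYYYYYYY
YYYYYYBY
WYYYYYYY
YYYYYYYY
YYYYYYYY
After op 5 fill(3,2,Y) [0 cells changed]:
YYYYYYYY
YYYYYYYY
YYYYYYBY
WYYYYYYY
YYYYYYYY
YYYYYYYY
After op 6 paint(4,7,G):
YYYYYYYY
YYYYYYYY
YYYYYYBY
WYYYYYYY
YYYYYYYG
YYYYYYYY

Answer: YYYYYYYY
YYYYYYYY
YYYYYYBY
WYYYYYYY
YYYYYYYG
YYYYYYYY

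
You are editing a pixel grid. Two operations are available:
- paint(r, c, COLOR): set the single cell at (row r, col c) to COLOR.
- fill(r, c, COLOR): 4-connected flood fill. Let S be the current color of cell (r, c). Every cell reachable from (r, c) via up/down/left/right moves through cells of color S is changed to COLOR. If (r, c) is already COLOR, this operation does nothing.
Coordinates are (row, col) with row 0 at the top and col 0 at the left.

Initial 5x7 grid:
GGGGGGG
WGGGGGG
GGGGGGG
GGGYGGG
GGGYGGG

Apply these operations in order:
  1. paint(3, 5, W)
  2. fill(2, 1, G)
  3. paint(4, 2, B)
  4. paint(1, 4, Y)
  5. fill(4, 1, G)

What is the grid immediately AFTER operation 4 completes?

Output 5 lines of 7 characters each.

After op 1 paint(3,5,W):
GGGGGGG
WGGGGGG
GGGGGGG
GGGYGWG
GGGYGGG
After op 2 fill(2,1,G) [0 cells changed]:
GGGGGGG
WGGGGGG
GGGGGGG
GGGYGWG
GGGYGGG
After op 3 paint(4,2,B):
GGGGGGG
WGGGGGG
GGGGGGG
GGGYGWG
GGBYGGG
After op 4 paint(1,4,Y):
GGGGGGG
WGGGYGG
GGGGGGG
GGGYGWG
GGBYGGG

Answer: GGGGGGG
WGGGYGG
GGGGGGG
GGGYGWG
GGBYGGG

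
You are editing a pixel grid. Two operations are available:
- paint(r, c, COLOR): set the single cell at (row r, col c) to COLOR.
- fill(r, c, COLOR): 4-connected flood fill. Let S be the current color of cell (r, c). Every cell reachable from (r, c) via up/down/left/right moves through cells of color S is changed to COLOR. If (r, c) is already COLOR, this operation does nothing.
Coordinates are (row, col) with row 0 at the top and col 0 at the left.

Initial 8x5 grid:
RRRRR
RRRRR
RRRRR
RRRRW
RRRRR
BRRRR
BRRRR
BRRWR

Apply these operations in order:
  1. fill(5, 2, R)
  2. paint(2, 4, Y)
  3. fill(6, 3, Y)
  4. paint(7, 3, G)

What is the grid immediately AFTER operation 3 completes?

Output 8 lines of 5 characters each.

After op 1 fill(5,2,R) [0 cells changed]:
RRRRR
RRRRR
RRRRR
RRRRW
RRRRR
BRRRR
BRRRR
BRRWR
After op 2 paint(2,4,Y):
RRRRR
RRRRR
RRRRY
RRRRW
RRRRR
BRRRR
BRRRR
BRRWR
After op 3 fill(6,3,Y) [34 cells changed]:
YYYYY
YYYYY
YYYYY
YYYYW
YYYYY
BYYYY
BYYYY
BYYWY

Answer: YYYYY
YYYYY
YYYYY
YYYYW
YYYYY
BYYYY
BYYYY
BYYWY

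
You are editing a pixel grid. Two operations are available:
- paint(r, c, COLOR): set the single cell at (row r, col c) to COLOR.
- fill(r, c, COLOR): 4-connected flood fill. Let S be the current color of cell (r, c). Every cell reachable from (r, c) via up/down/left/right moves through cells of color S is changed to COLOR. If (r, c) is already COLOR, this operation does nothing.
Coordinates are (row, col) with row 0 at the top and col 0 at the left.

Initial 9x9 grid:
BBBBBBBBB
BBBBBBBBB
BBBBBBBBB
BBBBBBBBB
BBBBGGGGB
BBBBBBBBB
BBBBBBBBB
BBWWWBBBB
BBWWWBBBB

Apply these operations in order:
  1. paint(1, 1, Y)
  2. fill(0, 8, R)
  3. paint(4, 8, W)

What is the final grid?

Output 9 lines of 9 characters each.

Answer: RRRRRRRRR
RYRRRRRRR
RRRRRRRRR
RRRRRRRRR
RRRRGGGGW
RRRRRRRRR
RRRRRRRRR
RRWWWRRRR
RRWWWRRRR

Derivation:
After op 1 paint(1,1,Y):
BBBBBBBBB
BYBBBBBBB
BBBBBBBBB
BBBBBBBBB
BBBBGGGGB
BBBBBBBBB
BBBBBBBBB
BBWWWBBBB
BBWWWBBBB
After op 2 fill(0,8,R) [70 cells changed]:
RRRRRRRRR
RYRRRRRRR
RRRRRRRRR
RRRRRRRRR
RRRRGGGGR
RRRRRRRRR
RRRRRRRRR
RRWWWRRRR
RRWWWRRRR
After op 3 paint(4,8,W):
RRRRRRRRR
RYRRRRRRR
RRRRRRRRR
RRRRRRRRR
RRRRGGGGW
RRRRRRRRR
RRRRRRRRR
RRWWWRRRR
RRWWWRRRR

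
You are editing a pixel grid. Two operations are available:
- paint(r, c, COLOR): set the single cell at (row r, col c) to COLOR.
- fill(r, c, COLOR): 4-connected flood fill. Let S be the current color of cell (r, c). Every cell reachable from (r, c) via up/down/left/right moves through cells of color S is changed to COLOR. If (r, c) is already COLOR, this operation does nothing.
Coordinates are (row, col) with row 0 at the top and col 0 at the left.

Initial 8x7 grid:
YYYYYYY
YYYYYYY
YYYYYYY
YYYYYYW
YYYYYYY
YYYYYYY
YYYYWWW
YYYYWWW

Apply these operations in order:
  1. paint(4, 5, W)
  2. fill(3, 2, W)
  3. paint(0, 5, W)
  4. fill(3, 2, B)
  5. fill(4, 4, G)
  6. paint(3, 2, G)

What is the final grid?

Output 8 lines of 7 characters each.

Answer: GGGGGGG
GGGGGGG
GGGGGGG
GGGGGGG
GGGGGGG
GGGGGGG
GGGGGGG
GGGGGGG

Derivation:
After op 1 paint(4,5,W):
YYYYYYY
YYYYYYY
YYYYYYY
YYYYYYW
YYYYYWY
YYYYYYY
YYYYWWW
YYYYWWW
After op 2 fill(3,2,W) [48 cells changed]:
WWWWWWW
WWWWWWW
WWWWWWW
WWWWWWW
WWWWWWW
WWWWWWW
WWWWWWW
WWWWWWW
After op 3 paint(0,5,W):
WWWWWWW
WWWWWWW
WWWWWWW
WWWWWWW
WWWWWWW
WWWWWWW
WWWWWWW
WWWWWWW
After op 4 fill(3,2,B) [56 cells changed]:
BBBBBBB
BBBBBBB
BBBBBBB
BBBBBBB
BBBBBBB
BBBBBBB
BBBBBBB
BBBBBBB
After op 5 fill(4,4,G) [56 cells changed]:
GGGGGGG
GGGGGGG
GGGGGGG
GGGGGGG
GGGGGGG
GGGGGGG
GGGGGGG
GGGGGGG
After op 6 paint(3,2,G):
GGGGGGG
GGGGGGG
GGGGGGG
GGGGGGG
GGGGGGG
GGGGGGG
GGGGGGG
GGGGGGG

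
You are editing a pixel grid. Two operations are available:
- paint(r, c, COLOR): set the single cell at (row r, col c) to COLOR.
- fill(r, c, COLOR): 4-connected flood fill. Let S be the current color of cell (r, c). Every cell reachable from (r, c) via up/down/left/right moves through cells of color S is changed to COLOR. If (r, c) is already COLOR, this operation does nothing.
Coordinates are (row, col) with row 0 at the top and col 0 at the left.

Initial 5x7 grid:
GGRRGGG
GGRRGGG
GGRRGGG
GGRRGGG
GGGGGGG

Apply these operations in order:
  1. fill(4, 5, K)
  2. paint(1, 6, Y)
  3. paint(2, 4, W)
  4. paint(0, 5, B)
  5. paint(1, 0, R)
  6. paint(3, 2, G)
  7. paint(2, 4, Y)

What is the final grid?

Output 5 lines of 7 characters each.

After op 1 fill(4,5,K) [27 cells changed]:
KKRRKKK
KKRRKKK
KKRRKKK
KKRRKKK
KKKKKKK
After op 2 paint(1,6,Y):
KKRRKKK
KKRRKKY
KKRRKKK
KKRRKKK
KKKKKKK
After op 3 paint(2,4,W):
KKRRKKK
KKRRKKY
KKRRWKK
KKRRKKK
KKKKKKK
After op 4 paint(0,5,B):
KKRRKBK
KKRRKKY
KKRRWKK
KKRRKKK
KKKKKKK
After op 5 paint(1,0,R):
KKRRKBK
RKRRKKY
KKRRWKK
KKRRKKK
KKKKKKK
After op 6 paint(3,2,G):
KKRRKBK
RKRRKKY
KKRRWKK
KKGRKKK
KKKKKKK
After op 7 paint(2,4,Y):
KKRRKBK
RKRRKKY
KKRRYKK
KKGRKKK
KKKKKKK

Answer: KKRRKBK
RKRRKKY
KKRRYKK
KKGRKKK
KKKKKKK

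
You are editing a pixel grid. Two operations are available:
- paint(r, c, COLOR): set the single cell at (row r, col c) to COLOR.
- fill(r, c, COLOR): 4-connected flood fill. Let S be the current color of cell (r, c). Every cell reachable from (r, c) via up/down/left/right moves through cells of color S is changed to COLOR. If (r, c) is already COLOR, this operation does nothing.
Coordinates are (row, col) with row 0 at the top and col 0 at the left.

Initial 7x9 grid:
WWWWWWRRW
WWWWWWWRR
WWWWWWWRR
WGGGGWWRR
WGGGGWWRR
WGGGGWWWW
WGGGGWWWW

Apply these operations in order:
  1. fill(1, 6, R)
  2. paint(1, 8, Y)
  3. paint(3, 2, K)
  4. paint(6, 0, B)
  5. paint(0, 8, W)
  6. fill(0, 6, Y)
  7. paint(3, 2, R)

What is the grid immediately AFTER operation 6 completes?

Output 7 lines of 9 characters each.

After op 1 fill(1,6,R) [36 cells changed]:
RRRRRRRRW
RRRRRRRRR
RRRRRRRRR
RGGGGRRRR
RGGGGRRRR
RGGGGRRRR
RGGGGRRRR
After op 2 paint(1,8,Y):
RRRRRRRRW
RRRRRRRRY
RRRRRRRRR
RGGGGRRRR
RGGGGRRRR
RGGGGRRRR
RGGGGRRRR
After op 3 paint(3,2,K):
RRRRRRRRW
RRRRRRRRY
RRRRRRRRR
RGKGGRRRR
RGGGGRRRR
RGGGGRRRR
RGGGGRRRR
After op 4 paint(6,0,B):
RRRRRRRRW
RRRRRRRRY
RRRRRRRRR
RGKGGRRRR
RGGGGRRRR
RGGGGRRRR
BGGGGRRRR
After op 5 paint(0,8,W):
RRRRRRRRW
RRRRRRRRY
RRRRRRRRR
RGKGGRRRR
RGGGGRRRR
RGGGGRRRR
BGGGGRRRR
After op 6 fill(0,6,Y) [44 cells changed]:
YYYYYYYYW
YYYYYYYYY
YYYYYYYYY
YGKGGYYYY
YGGGGYYYY
YGGGGYYYY
BGGGGYYYY

Answer: YYYYYYYYW
YYYYYYYYY
YYYYYYYYY
YGKGGYYYY
YGGGGYYYY
YGGGGYYYY
BGGGGYYYY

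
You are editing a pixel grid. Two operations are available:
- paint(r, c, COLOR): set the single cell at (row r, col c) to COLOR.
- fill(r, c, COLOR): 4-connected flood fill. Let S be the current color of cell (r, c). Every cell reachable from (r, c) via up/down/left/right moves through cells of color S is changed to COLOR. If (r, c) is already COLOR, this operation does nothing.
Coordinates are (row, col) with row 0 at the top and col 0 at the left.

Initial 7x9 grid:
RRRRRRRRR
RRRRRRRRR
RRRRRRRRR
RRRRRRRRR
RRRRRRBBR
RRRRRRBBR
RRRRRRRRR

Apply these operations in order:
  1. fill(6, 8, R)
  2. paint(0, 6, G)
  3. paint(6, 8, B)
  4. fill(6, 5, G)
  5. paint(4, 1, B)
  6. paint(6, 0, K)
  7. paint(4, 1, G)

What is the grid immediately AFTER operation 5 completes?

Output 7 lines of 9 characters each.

Answer: GGGGGGGGG
GGGGGGGGG
GGGGGGGGG
GGGGGGGGG
GBGGGGBBG
GGGGGGBBG
GGGGGGGGB

Derivation:
After op 1 fill(6,8,R) [0 cells changed]:
RRRRRRRRR
RRRRRRRRR
RRRRRRRRR
RRRRRRRRR
RRRRRRBBR
RRRRRRBBR
RRRRRRRRR
After op 2 paint(0,6,G):
RRRRRRGRR
RRRRRRRRR
RRRRRRRRR
RRRRRRRRR
RRRRRRBBR
RRRRRRBBR
RRRRRRRRR
After op 3 paint(6,8,B):
RRRRRRGRR
RRRRRRRRR
RRRRRRRRR
RRRRRRRRR
RRRRRRBBR
RRRRRRBBR
RRRRRRRRB
After op 4 fill(6,5,G) [57 cells changed]:
GGGGGGGGG
GGGGGGGGG
GGGGGGGGG
GGGGGGGGG
GGGGGGBBG
GGGGGGBBG
GGGGGGGGB
After op 5 paint(4,1,B):
GGGGGGGGG
GGGGGGGGG
GGGGGGGGG
GGGGGGGGG
GBGGGGBBG
GGGGGGBBG
GGGGGGGGB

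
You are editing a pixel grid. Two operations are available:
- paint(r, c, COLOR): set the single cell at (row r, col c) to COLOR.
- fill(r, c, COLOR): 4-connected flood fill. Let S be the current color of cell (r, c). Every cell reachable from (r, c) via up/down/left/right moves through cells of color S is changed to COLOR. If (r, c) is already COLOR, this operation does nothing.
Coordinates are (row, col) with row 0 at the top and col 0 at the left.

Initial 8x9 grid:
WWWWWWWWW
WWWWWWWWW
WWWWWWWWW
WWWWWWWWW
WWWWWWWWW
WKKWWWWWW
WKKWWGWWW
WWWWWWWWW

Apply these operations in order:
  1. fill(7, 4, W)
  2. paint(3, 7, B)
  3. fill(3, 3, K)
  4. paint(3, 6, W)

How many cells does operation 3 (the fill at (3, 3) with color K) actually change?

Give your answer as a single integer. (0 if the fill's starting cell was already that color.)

Answer: 66

Derivation:
After op 1 fill(7,4,W) [0 cells changed]:
WWWWWWWWW
WWWWWWWWW
WWWWWWWWW
WWWWWWWWW
WWWWWWWWW
WKKWWWWWW
WKKWWGWWW
WWWWWWWWW
After op 2 paint(3,7,B):
WWWWWWWWW
WWWWWWWWW
WWWWWWWWW
WWWWWWWBW
WWWWWWWWW
WKKWWWWWW
WKKWWGWWW
WWWWWWWWW
After op 3 fill(3,3,K) [66 cells changed]:
KKKKKKKKK
KKKKKKKKK
KKKKKKKKK
KKKKKKKBK
KKKKKKKKK
KKKKKKKKK
KKKKKGKKK
KKKKKKKKK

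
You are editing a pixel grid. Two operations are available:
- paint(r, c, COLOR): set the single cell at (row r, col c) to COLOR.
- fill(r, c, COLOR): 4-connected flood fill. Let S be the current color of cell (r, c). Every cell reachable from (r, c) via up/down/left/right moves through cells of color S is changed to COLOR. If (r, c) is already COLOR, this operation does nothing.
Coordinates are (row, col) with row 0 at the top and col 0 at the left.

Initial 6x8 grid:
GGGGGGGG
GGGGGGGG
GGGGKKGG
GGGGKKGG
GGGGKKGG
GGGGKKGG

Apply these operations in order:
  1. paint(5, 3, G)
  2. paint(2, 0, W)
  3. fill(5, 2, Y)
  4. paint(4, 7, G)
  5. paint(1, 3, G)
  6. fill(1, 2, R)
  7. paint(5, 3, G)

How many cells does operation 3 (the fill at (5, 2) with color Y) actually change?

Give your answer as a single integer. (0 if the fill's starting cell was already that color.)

After op 1 paint(5,3,G):
GGGGGGGG
GGGGGGGG
GGGGKKGG
GGGGKKGG
GGGGKKGG
GGGGKKGG
After op 2 paint(2,0,W):
GGGGGGGG
GGGGGGGG
WGGGKKGG
GGGGKKGG
GGGGKKGG
GGGGKKGG
After op 3 fill(5,2,Y) [39 cells changed]:
YYYYYYYY
YYYYYYYY
WYYYKKYY
YYYYKKYY
YYYYKKYY
YYYYKKYY

Answer: 39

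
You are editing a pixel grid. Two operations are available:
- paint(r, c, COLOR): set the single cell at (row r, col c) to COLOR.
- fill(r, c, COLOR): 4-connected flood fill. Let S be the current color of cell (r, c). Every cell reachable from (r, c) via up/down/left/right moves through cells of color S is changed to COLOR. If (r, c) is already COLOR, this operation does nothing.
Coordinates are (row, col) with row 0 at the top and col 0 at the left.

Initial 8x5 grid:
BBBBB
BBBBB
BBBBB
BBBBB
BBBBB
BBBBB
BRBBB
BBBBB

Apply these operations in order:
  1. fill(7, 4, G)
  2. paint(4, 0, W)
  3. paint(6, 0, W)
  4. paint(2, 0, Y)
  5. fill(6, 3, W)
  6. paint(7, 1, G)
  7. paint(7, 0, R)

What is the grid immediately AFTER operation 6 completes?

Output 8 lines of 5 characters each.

Answer: WWWWW
WWWWW
YWWWW
WWWWW
WWWWW
WWWWW
WRWWW
WGWWW

Derivation:
After op 1 fill(7,4,G) [39 cells changed]:
GGGGG
GGGGG
GGGGG
GGGGG
GGGGG
GGGGG
GRGGG
GGGGG
After op 2 paint(4,0,W):
GGGGG
GGGGG
GGGGG
GGGGG
WGGGG
GGGGG
GRGGG
GGGGG
After op 3 paint(6,0,W):
GGGGG
GGGGG
GGGGG
GGGGG
WGGGG
GGGGG
WRGGG
GGGGG
After op 4 paint(2,0,Y):
GGGGG
GGGGG
YGGGG
GGGGG
WGGGG
GGGGG
WRGGG
GGGGG
After op 5 fill(6,3,W) [36 cells changed]:
WWWWW
WWWWW
YWWWW
WWWWW
WWWWW
WWWWW
WRWWW
WWWWW
After op 6 paint(7,1,G):
WWWWW
WWWWW
YWWWW
WWWWW
WWWWW
WWWWW
WRWWW
WGWWW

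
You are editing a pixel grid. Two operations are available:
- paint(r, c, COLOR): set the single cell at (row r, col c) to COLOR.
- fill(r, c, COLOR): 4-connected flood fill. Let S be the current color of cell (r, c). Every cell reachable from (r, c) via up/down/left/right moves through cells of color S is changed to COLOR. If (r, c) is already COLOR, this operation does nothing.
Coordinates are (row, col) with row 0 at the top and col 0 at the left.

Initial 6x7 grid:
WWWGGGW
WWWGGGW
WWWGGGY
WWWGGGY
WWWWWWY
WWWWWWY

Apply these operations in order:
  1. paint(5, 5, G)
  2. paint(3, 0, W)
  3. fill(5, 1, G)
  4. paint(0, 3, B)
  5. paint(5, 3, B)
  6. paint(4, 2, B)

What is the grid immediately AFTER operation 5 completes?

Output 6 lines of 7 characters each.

After op 1 paint(5,5,G):
WWWGGGW
WWWGGGW
WWWGGGY
WWWGGGY
WWWWWWY
WWWWWGY
After op 2 paint(3,0,W):
WWWGGGW
WWWGGGW
WWWGGGY
WWWGGGY
WWWWWWY
WWWWWGY
After op 3 fill(5,1,G) [23 cells changed]:
GGGGGGW
GGGGGGW
GGGGGGY
GGGGGGY
GGGGGGY
GGGGGGY
After op 4 paint(0,3,B):
GGGBGGW
GGGGGGW
GGGGGGY
GGGGGGY
GGGGGGY
GGGGGGY
After op 5 paint(5,3,B):
GGGBGGW
GGGGGGW
GGGGGGY
GGGGGGY
GGGGGGY
GGGBGGY

Answer: GGGBGGW
GGGGGGW
GGGGGGY
GGGGGGY
GGGGGGY
GGGBGGY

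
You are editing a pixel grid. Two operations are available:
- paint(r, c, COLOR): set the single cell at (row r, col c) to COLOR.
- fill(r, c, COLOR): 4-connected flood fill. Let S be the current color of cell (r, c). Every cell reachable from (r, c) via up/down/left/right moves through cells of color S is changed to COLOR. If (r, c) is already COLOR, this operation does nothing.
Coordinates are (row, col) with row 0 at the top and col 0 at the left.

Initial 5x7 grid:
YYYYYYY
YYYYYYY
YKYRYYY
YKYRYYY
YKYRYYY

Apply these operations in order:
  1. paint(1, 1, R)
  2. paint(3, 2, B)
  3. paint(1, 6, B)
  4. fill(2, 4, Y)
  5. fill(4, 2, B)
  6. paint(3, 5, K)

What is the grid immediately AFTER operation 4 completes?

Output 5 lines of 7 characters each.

After op 1 paint(1,1,R):
YYYYYYY
YRYYYYY
YKYRYYY
YKYRYYY
YKYRYYY
After op 2 paint(3,2,B):
YYYYYYY
YRYYYYY
YKYRYYY
YKBRYYY
YKYRYYY
After op 3 paint(1,6,B):
YYYYYYY
YRYYYYB
YKYRYYY
YKBRYYY
YKYRYYY
After op 4 fill(2,4,Y) [0 cells changed]:
YYYYYYY
YRYYYYB
YKYRYYY
YKBRYYY
YKYRYYY

Answer: YYYYYYY
YRYYYYB
YKYRYYY
YKBRYYY
YKYRYYY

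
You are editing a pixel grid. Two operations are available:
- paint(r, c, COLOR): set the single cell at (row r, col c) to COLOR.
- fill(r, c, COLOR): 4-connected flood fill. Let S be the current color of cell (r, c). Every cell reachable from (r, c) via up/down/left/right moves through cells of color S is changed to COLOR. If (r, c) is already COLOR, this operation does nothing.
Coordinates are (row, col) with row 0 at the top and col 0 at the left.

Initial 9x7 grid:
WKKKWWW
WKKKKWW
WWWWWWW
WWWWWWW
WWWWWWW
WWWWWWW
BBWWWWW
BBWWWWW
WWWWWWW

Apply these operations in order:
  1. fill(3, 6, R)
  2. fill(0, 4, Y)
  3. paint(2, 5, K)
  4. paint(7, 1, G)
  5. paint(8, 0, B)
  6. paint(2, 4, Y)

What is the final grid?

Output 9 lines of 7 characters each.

Answer: YKKKYYY
YKKKKYY
YYYYYKY
YYYYYYY
YYYYYYY
YYYYYYY
BBYYYYY
BGYYYYY
BYYYYYY

Derivation:
After op 1 fill(3,6,R) [52 cells changed]:
RKKKRRR
RKKKKRR
RRRRRRR
RRRRRRR
RRRRRRR
RRRRRRR
BBRRRRR
BBRRRRR
RRRRRRR
After op 2 fill(0,4,Y) [52 cells changed]:
YKKKYYY
YKKKKYY
YYYYYYY
YYYYYYY
YYYYYYY
YYYYYYY
BBYYYYY
BBYYYYY
YYYYYYY
After op 3 paint(2,5,K):
YKKKYYY
YKKKKYY
YYYYYKY
YYYYYYY
YYYYYYY
YYYYYYY
BBYYYYY
BBYYYYY
YYYYYYY
After op 4 paint(7,1,G):
YKKKYYY
YKKKKYY
YYYYYKY
YYYYYYY
YYYYYYY
YYYYYYY
BBYYYYY
BGYYYYY
YYYYYYY
After op 5 paint(8,0,B):
YKKKYYY
YKKKKYY
YYYYYKY
YYYYYYY
YYYYYYY
YYYYYYY
BBYYYYY
BGYYYYY
BYYYYYY
After op 6 paint(2,4,Y):
YKKKYYY
YKKKKYY
YYYYYKY
YYYYYYY
YYYYYYY
YYYYYYY
BBYYYYY
BGYYYYY
BYYYYYY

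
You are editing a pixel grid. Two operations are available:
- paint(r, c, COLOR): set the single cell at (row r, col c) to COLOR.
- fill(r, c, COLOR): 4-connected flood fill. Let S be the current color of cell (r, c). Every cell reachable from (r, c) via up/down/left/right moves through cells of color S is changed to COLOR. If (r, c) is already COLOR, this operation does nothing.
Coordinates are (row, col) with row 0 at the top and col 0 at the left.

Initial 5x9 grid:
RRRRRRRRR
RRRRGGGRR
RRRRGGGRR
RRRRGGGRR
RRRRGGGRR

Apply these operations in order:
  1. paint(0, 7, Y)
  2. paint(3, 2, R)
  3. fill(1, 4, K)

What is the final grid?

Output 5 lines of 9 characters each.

After op 1 paint(0,7,Y):
RRRRRRRYR
RRRRGGGRR
RRRRGGGRR
RRRRGGGRR
RRRRGGGRR
After op 2 paint(3,2,R):
RRRRRRRYR
RRRRGGGRR
RRRRGGGRR
RRRRGGGRR
RRRRGGGRR
After op 3 fill(1,4,K) [12 cells changed]:
RRRRRRRYR
RRRRKKKRR
RRRRKKKRR
RRRRKKKRR
RRRRKKKRR

Answer: RRRRRRRYR
RRRRKKKRR
RRRRKKKRR
RRRRKKKRR
RRRRKKKRR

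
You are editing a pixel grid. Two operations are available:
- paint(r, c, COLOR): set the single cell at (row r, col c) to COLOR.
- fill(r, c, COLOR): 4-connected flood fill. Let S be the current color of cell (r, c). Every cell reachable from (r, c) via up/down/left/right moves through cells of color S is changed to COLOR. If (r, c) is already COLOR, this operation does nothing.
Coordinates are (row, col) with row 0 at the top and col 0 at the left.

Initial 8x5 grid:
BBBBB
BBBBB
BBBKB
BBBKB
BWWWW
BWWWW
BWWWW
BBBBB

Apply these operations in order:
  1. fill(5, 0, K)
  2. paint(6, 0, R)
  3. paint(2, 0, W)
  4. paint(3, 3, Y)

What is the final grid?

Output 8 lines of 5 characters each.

After op 1 fill(5,0,K) [26 cells changed]:
KKKKK
KKKKK
KKKKK
KKKKK
KWWWW
KWWWW
KWWWW
KKKKK
After op 2 paint(6,0,R):
KKKKK
KKKKK
KKKKK
KKKKK
KWWWW
KWWWW
RWWWW
KKKKK
After op 3 paint(2,0,W):
KKKKK
KKKKK
WKKKK
KKKKK
KWWWW
KWWWW
RWWWW
KKKKK
After op 4 paint(3,3,Y):
KKKKK
KKKKK
WKKKK
KKKYK
KWWWW
KWWWW
RWWWW
KKKKK

Answer: KKKKK
KKKKK
WKKKK
KKKYK
KWWWW
KWWWW
RWWWW
KKKKK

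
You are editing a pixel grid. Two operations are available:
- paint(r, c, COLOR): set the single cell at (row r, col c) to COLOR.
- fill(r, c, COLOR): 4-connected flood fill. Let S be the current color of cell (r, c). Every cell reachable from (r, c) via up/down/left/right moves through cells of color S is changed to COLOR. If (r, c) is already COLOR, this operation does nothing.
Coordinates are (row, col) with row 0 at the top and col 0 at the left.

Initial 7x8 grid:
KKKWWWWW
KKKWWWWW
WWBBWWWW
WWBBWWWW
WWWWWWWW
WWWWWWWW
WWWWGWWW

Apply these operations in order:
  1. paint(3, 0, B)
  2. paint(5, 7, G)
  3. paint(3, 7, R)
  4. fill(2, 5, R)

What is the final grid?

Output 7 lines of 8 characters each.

Answer: KKKRRRRR
KKKRRRRR
RRBBRRRR
BRBBRRRR
RRRRRRRR
RRRRRRRG
RRRRGRRR

Derivation:
After op 1 paint(3,0,B):
KKKWWWWW
KKKWWWWW
WWBBWWWW
BWBBWWWW
WWWWWWWW
WWWWWWWW
WWWWGWWW
After op 2 paint(5,7,G):
KKKWWWWW
KKKWWWWW
WWBBWWWW
BWBBWWWW
WWWWWWWW
WWWWWWWG
WWWWGWWW
After op 3 paint(3,7,R):
KKKWWWWW
KKKWWWWW
WWBBWWWW
BWBBWWWR
WWWWWWWW
WWWWWWWG
WWWWGWWW
After op 4 fill(2,5,R) [42 cells changed]:
KKKRRRRR
KKKRRRRR
RRBBRRRR
BRBBRRRR
RRRRRRRR
RRRRRRRG
RRRRGRRR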